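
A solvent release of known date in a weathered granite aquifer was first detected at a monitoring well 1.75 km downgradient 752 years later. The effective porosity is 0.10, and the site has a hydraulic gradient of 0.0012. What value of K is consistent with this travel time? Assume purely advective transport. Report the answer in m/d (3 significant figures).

t = 752 years = 274500 d
L = 1.75 km = 1750 m
v = L / t = 1750 / 274500 = 0.006376 m/d
K = v · n / i = 0.006376 × 0.10 / 0.0012 = 0.531 m/d

0.531 m/d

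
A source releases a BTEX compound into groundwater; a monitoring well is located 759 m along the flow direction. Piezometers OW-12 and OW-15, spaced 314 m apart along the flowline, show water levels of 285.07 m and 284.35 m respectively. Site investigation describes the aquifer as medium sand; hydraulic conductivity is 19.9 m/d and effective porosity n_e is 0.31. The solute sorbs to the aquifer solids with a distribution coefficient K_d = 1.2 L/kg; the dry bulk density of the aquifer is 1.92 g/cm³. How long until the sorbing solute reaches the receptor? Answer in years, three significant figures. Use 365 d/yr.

119 years

Hydraulic gradient i = (285.07 − 284.35) / 314 = 0.72 / 314 = 0.002293
Darcy flux q = K·i = 19.9 × 0.002293 = 0.04563 m/d
v_s = q/n_e = 0.04563/0.31 = 0.1472 m/d
Retardation R = 1 + ρ_b·K_d/n = 1 + 1.92×1.2/0.31 = 8.432
Contaminant velocity v_c = v/R = 0.1472/8.432 = 0.01746 m/d
t = L/v_c = 759/0.01746 = 43480 d
   = 43480/365 = 119 yr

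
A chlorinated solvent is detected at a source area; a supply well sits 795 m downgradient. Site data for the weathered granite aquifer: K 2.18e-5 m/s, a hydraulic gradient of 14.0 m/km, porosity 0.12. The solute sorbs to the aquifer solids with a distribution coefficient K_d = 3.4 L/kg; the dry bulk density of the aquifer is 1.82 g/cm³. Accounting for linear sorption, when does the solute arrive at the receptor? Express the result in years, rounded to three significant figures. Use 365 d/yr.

521 years

K = 2.18e-5 m/s × 86400 s/d = 1.884 m/d
Specific discharge q = 1.884 × 0.014 = 0.02637 m/d
Seepage velocity v = q / n = 0.02637 / 0.12 = 0.2197 m/d
Retardation R = 1 + ρ_b·K_d/n = 1 + 1.82×3.4/0.12 = 52.57
Contaminant velocity v_c = v/R = 0.2197/52.57 = 0.004180 m/d
t = L/v_c = 795/0.004180 = 190200 d
   = 190200/365 = 521 yr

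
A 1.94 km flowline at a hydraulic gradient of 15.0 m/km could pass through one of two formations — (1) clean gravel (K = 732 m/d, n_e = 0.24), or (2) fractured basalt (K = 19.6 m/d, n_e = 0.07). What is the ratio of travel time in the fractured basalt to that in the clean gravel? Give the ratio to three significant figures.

10.9

Unit 1 (clean gravel): v = 732×0.015/0.24 = 45.75 m/d, t = 1940/45.75 = 42.40 d
Unit 2 (fractured basalt): v = 19.6×0.015/0.07 = 4.200 m/d, t = 1940/4.200 = 461.9 d
t(fractured basalt) / t(clean gravel) = 461.9/42.40 = 10.9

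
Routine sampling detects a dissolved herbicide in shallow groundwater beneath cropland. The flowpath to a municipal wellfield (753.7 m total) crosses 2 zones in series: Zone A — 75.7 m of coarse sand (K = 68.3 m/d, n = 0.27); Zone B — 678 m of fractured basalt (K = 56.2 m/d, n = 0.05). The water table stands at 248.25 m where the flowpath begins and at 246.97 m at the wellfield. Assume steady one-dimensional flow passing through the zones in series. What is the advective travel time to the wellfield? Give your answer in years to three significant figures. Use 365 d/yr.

Total head drop ΔH = 248.25 − 246.97 = 1.28 m
Steady 1-D flow in series ⇒ the Darcy flux q is identical in every zone and the zone head losses add (resistances L/K in series).
Σ(L/K) = 75.7/68.3 + 678/56.2 = 1.108 + 12.06 = 13.17 d
q = ΔH / Σ(L/K) = 1.28 / 13.17 = 0.09717 m/d (same in every zone)
Zone A: v = q/n = 0.09717/0.27 = 0.3599 m/d → t_A = 75.7/0.3599 = 210.3 d
Zone B: v = q/n = 0.09717/0.05 = 1.943 m/d → t_B = 678/1.943 = 348.9 d
Total t = 210.3 + 348.9 = 559.2 d
   = 559.2 / 365 = 1.53 yr

1.53 years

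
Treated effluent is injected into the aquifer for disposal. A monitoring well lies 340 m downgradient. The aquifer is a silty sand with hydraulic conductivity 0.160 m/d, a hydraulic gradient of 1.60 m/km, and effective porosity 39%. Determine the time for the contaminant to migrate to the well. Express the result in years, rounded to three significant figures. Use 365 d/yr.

q = Ki = 0.160 × 0.0016 = 2.560e-4 m/d
Seepage velocity v = q / n = 2.560e-4 / 0.39 = 6.564e-4 m/d
t = L / v = 340 / 6.564e-4 = 518000 d
   = 518000 / 365 = 1420 yr

1420 years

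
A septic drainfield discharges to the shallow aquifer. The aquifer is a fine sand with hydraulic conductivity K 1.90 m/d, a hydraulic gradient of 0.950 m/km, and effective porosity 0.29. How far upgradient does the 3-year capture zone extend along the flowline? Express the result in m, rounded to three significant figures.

Specific discharge q = 1.90 × 9.5e-4 = 0.001805 m/d
v = Ki/n = 1.90·9.5e-4/0.29 = 0.006224 m/d
T = 3 yr × 365 = 1095 d
L = v × T = 0.006224 × 1095 = 6.815 m

6.82 m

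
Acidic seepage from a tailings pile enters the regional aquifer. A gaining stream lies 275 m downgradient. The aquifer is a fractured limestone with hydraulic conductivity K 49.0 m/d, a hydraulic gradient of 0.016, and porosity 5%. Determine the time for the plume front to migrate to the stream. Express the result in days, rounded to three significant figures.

17.5 days

Darcy flux q = K·i = 49.0 × 0.016 = 0.7840 m/d
Average linear velocity = 0.7840 / 0.05 = 15.68 m/d
t = L / v = 275 / 15.68 = 17.54 d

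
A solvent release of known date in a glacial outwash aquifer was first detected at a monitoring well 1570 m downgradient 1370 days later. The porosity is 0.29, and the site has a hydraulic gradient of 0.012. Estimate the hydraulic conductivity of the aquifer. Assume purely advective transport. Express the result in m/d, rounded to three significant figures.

27.7 m/d

v = L / t = 1570 / 1370 = 1.146 m/d
K = v · n / i = 1.146 × 0.29 / 0.012 = 27.7 m/d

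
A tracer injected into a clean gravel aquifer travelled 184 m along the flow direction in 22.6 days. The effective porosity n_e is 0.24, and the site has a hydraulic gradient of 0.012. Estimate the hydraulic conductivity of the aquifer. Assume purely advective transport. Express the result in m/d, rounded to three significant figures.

163 m/d

v = L / t = 184 / 22.6 = 8.142 m/d
K = v · n / i = 8.142 × 0.24 / 0.012 = 163 m/d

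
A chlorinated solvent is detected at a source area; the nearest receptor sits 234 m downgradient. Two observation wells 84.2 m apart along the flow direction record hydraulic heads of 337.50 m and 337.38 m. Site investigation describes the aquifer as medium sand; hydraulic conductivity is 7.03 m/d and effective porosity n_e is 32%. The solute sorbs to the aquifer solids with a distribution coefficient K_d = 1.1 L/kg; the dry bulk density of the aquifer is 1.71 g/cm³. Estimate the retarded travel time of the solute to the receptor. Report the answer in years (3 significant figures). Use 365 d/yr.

141 years

Hydraulic gradient i = (337.50 − 337.38) / 84.2 = 0.12 / 84.2 = 0.001425
Specific discharge q = 7.03 × 0.001425 = 0.01002 m/d
v_s = q/n_e = 0.01002/0.32 = 0.03131 m/d
Retardation R = 1 + ρ_b·K_d/n = 1 + 1.71×1.1/0.32 = 6.878
Contaminant velocity v_c = v/R = 0.03131/6.878 = 0.004552 m/d
t = L/v_c = 234/0.004552 = 51410 d
   = 51410/365 = 141 yr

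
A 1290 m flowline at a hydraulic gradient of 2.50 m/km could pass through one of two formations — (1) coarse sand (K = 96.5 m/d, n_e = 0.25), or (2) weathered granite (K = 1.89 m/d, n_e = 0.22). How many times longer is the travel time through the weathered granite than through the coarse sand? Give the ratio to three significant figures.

Unit 1 (coarse sand): v = 96.5×0.0025/0.25 = 0.9650 m/d, t = 1290/0.9650 = 1337 d
Unit 2 (weathered granite): v = 1.89×0.0025/0.22 = 0.02148 m/d, t = 1290/0.02148 = 60060 d
t(weathered granite) / t(coarse sand) = 60060/1337 = 44.9

44.9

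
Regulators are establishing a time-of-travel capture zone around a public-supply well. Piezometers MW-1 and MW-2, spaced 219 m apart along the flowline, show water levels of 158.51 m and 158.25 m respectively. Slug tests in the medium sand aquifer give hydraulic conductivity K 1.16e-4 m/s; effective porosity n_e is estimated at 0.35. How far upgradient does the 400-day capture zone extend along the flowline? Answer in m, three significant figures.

13.6 m

Hydraulic gradient i = (158.51 − 158.25) / 219 = 0.26 / 219 = 0.001187
K = 1.16e-4 m/s × 86400 s/d = 10.02 m/d
q = Ki = 10.02 × 0.001187 = 0.01190 m/d
v_s = q/n_e = 0.01190/0.35 = 0.03400 m/d
L = v × T = 0.03400 × 400 = 13.60 m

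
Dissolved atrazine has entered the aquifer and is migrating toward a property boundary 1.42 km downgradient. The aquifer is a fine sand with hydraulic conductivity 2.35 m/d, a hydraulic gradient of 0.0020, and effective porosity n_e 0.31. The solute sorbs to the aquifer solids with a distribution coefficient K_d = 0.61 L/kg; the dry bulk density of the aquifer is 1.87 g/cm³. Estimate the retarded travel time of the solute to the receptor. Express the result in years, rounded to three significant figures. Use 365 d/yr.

1200 years

q = Ki = 2.35 × 0.0020 = 0.004700 m/d
v_s = q/n_e = 0.004700/0.31 = 0.01516 m/d
Retardation R = 1 + ρ_b·K_d/n = 1 + 1.87×0.61/0.31 = 4.680
Contaminant velocity v_c = v/R = 0.01516/4.680 = 0.003240 m/d
L = 1.42 km = 1420 m
t = L/v_c = 1420/0.003240 = 438300 d
   = 438300/365 = 1200 yr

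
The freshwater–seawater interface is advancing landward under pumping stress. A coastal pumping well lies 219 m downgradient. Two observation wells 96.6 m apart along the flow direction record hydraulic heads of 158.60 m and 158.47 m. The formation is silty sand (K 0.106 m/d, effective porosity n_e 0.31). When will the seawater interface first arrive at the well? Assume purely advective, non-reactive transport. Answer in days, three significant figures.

476000 days

Hydraulic gradient i = (158.60 − 158.47) / 96.6 = 0.13 / 96.6 = 0.001346
Specific discharge q = 0.106 × 0.001346 = 1.427e-4 m/d
Average linear velocity = 1.427e-4 / 0.31 = 4.602e-4 m/d
t = L / v = 219 / 4.602e-4 = 475900 d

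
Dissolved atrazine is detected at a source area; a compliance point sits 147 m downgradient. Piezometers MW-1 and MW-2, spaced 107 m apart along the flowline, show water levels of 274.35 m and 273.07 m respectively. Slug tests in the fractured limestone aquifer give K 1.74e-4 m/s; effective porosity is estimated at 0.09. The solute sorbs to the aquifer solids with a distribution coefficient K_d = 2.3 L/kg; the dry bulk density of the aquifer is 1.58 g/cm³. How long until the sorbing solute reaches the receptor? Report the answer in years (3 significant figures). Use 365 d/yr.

8.34 years

Hydraulic gradient i = (274.35 − 273.07) / 107 = 1.28 / 107 = 0.01196
K = 1.74e-4 m/s × 86400 s/d = 15.03 m/d
Specific discharge q = 15.03 × 0.01196 = 0.1798 m/d
v = Ki/n = 15.03·0.01196/0.09 = 1.998 m/d
Retardation R = 1 + ρ_b·K_d/n = 1 + 1.58×2.3/0.09 = 41.38
Contaminant velocity v_c = v/R = 1.998/41.38 = 0.04829 m/d
t = L/v_c = 147/0.04829 = 3044 d
   = 3044/365 = 8.34 yr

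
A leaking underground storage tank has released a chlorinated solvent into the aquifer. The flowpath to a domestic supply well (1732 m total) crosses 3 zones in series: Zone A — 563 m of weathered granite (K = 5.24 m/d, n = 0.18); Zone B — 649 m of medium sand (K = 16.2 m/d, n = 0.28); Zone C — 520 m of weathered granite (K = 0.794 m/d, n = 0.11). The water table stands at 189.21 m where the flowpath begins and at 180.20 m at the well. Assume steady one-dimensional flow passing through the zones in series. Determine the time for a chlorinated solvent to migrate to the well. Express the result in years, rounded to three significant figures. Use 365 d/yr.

83.0 years

Total head drop ΔH = 189.21 − 180.20 = 9.01 m
Steady 1-D flow in series ⇒ the Darcy flux q is identical in every zone and the zone head losses add (resistances L/K in series).
Σ(L/K) = 563/5.24 + 649/16.2 + 520/0.794 = 107.4 + 40.06 + 654.9 = 802.4 d
q = ΔH / Σ(L/K) = 9.01 / 802.4 = 0.01123 m/d (same in every zone)
Zone A: v = q/n = 0.01123/0.18 = 0.06238 m/d → t_A = 563/0.06238 = 9025 d
Zone B: v = q/n = 0.01123/0.28 = 0.04010 m/d → t_B = 649/0.04010 = 16180 d
Zone C: v = q/n = 0.01123/0.11 = 0.1021 m/d → t_C = 520/0.1021 = 5094 d
Total t = 9025 + 16180 + 5094 = 30300 d
   = 30300 / 365 = 83.0 yr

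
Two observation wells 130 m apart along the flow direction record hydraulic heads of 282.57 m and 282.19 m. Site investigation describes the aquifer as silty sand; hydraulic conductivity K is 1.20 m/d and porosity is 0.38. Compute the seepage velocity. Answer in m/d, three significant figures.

Hydraulic gradient i = (282.57 − 282.19) / 130 = 0.38 / 130 = 0.002923
q = Ki = 1.20 × 0.002923 = 0.003508 m/d
v = Ki/n = 1.20·0.002923/0.38 = 0.009231 m/d

0.00923 m/d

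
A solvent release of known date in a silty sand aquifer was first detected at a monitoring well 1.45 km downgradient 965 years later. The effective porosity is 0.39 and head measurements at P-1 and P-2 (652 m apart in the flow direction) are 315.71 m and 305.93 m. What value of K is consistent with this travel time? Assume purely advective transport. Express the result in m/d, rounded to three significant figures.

Hydraulic gradient i = (315.71 − 305.93) / 652 = 9.78 / 652 = 0.01500
t = 965 years = 352200 d
L = 1.45 km = 1450 m
v = L / t = 1450 / 352200 = 0.004117 m/d
K = v · n / i = 0.004117 × 0.39 / 0.01500 = 0.107 m/d

0.107 m/d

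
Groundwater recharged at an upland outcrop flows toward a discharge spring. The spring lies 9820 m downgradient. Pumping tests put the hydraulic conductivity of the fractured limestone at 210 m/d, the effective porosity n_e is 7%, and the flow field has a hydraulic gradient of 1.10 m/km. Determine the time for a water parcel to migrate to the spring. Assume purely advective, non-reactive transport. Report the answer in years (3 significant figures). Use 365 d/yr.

8.15 years

Darcy flux q = K·i = 210 × 0.0011 = 0.2310 m/d
v = Ki/n = 210·0.0011/0.07 = 3.300 m/d
t = L / v = 9820 / 3.300 = 2976 d
   = 2976 / 365 = 8.15 yr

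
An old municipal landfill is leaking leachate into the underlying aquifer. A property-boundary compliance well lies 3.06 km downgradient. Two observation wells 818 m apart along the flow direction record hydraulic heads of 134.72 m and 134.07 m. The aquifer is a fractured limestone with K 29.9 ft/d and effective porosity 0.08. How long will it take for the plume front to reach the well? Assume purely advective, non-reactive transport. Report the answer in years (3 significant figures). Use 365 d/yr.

92.6 years

Hydraulic gradient i = (134.72 − 134.07) / 818 = 0.65 / 818 = 7.946e-4
K = 29.9 ft/d × 0.3048 = 9.114 m/d
Specific discharge q = 9.114 × 7.946e-4 = 0.007242 m/d
Average linear velocity = 0.007242 / 0.08 = 0.09052 m/d
L = 3.06 km = 3060 m
t = L / v = 3060 / 0.09052 = 33800 d
   = 33800 / 365 = 92.6 yr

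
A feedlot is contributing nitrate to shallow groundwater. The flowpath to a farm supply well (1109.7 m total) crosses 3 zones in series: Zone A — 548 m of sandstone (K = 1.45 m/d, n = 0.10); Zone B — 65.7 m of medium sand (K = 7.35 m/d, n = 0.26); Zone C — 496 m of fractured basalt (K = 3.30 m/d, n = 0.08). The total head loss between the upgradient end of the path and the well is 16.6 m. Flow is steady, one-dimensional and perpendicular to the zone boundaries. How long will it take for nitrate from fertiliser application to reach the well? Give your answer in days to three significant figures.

Steady 1-D flow in series ⇒ the Darcy flux q is identical in every zone and the zone head losses add (resistances L/K in series).
Σ(L/K) = 548/1.45 + 65.7/7.35 + 496/3.30 = 377.9 + 8.939 + 150.3 = 537.2 d
q = ΔH / Σ(L/K) = 16.6 / 537.2 = 0.03090 m/d (same in every zone)
Zone A: v = q/n = 0.03090/0.10 = 0.3090 m/d → t_A = 548/0.3090 = 1773 d
Zone B: v = q/n = 0.03090/0.26 = 0.1189 m/d → t_B = 65.7/0.1189 = 552.8 d
Zone C: v = q/n = 0.03090/0.08 = 0.3863 m/d → t_C = 496/0.3863 = 1284 d
Total t = 1773 + 552.8 + 1284 = 3610 d

3610 days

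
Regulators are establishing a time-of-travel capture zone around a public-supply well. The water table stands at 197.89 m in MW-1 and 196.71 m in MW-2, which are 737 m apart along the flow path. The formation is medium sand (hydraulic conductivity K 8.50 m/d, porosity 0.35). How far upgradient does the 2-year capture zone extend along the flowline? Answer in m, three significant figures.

28.4 m

Hydraulic gradient i = (197.89 − 196.71) / 737 = 1.18 / 737 = 0.001601
Darcy flux q = K·i = 8.50 × 0.001601 = 0.01361 m/d
v_s = q/n_e = 0.01361/0.35 = 0.03888 m/d
T = 2 yr × 365 = 730 d
L = v × T = 0.03888 × 730 = 28.38 m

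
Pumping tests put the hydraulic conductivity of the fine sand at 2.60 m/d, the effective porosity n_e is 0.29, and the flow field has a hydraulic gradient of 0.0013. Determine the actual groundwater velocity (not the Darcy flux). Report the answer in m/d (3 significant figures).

0.0117 m/d

q = Ki = 2.60 × 0.0013 = 0.003380 m/d
v_s = q/n_e = 0.003380/0.29 = 0.01166 m/d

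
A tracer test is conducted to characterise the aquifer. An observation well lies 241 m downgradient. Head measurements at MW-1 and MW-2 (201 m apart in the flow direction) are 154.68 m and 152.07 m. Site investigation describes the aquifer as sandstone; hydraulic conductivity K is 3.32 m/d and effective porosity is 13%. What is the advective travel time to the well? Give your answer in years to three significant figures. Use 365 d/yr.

1.99 years

Hydraulic gradient i = (154.68 − 152.07) / 201 = 2.61 / 201 = 0.01299
Darcy flux q = K·i = 3.32 × 0.01299 = 0.04311 m/d
Average linear velocity = 0.04311 / 0.13 = 0.3316 m/d
t = L / v = 241 / 0.3316 = 726.7 d
   = 726.7 / 365 = 1.99 yr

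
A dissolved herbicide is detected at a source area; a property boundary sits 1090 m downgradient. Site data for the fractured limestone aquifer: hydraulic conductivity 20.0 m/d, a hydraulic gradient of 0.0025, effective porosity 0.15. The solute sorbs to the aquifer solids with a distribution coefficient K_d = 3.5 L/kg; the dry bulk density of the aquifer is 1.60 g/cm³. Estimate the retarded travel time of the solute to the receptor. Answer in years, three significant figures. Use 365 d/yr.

Specific discharge q = 20.0 × 0.0025 = 0.05000 m/d
Average linear velocity = 0.05000 / 0.15 = 0.3333 m/d
Retardation R = 1 + ρ_b·K_d/n = 1 + 1.60×3.5/0.15 = 38.33
Contaminant velocity v_c = v/R = 0.3333/38.33 = 0.008696 m/d
t = L/v_c = 1090/0.008696 = 125400 d
   = 125400/365 = 343 yr

343 years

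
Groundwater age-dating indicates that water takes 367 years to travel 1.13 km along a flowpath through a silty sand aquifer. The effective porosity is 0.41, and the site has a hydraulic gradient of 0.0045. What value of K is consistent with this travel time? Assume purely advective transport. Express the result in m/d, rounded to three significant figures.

0.769 m/d

t = 367 years = 134000 d
L = 1.13 km = 1130 m
v = L / t = 1130 / 134000 = 0.008436 m/d
K = v · n / i = 0.008436 × 0.41 / 0.0045 = 0.769 m/d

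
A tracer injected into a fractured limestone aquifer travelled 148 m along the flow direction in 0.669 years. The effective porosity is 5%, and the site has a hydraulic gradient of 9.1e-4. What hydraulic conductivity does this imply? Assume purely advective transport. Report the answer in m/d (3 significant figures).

33.3 m/d

t = 0.669 years = 244.2 d
v = L / t = 148 / 244.2 = 0.6061 m/d
K = v · n / i = 0.6061 × 0.05 / 9.1e-4 = 33.3 m/d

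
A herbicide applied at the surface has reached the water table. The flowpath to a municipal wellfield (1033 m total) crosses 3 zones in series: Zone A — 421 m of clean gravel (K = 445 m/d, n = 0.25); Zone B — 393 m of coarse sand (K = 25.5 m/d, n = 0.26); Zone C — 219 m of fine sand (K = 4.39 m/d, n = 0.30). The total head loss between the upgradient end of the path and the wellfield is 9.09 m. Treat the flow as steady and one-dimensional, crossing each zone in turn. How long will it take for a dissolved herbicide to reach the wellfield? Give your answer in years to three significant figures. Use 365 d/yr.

Continuity: the same q passes through each zone, so ΔH = q·Σ(L_j/K_j) — the zones act as resistances in series.
Σ(L/K) = 421/445 + 393/25.5 + 219/4.39 = 0.9461 + 15.41 + 49.89 = 66.24 d
q = ΔH / Σ(L/K) = 9.09 / 66.24 = 0.1372 m/d (same in every zone)
Zone A: v = q/n = 0.1372/0.25 = 0.5489 m/d → t_A = 421/0.5489 = 767.0 d
Zone B: v = q/n = 0.1372/0.26 = 0.5278 m/d → t_B = 393/0.5278 = 744.6 d
Zone C: v = q/n = 0.1372/0.30 = 0.4574 m/d → t_C = 219/0.4574 = 478.8 d
Total t = 767.0 + 744.6 + 478.8 = 1990 d
   = 1990 / 365 = 5.45 yr

5.45 years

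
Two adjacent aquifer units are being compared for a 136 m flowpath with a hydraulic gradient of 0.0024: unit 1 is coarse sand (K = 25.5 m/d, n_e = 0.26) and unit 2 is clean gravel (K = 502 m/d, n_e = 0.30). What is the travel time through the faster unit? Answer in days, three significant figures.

33.9 days

Unit 1 (coarse sand): v = 25.5×0.0024/0.26 = 0.2354 m/d, t = 136/0.2354 = 577.8 d
Unit 2 (clean gravel): v = 502×0.0024/0.30 = 4.016 m/d, t = 136/4.016 = 33.86 d
Faster unit: t = 33.9 d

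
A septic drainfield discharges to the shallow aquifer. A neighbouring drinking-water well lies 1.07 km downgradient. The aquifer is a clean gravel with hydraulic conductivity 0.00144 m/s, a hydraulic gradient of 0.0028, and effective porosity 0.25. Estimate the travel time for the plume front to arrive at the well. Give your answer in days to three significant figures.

768 days

K = 0.00144 m/s × 86400 s/d = 124.4 m/d
Specific discharge q = 124.4 × 0.0028 = 0.3484 m/d
v_s = q/n_e = 0.3484/0.25 = 1.393 m/d
L = 1.07 km = 1070 m
t = L / v = 1070 / 1.393 = 767.9 d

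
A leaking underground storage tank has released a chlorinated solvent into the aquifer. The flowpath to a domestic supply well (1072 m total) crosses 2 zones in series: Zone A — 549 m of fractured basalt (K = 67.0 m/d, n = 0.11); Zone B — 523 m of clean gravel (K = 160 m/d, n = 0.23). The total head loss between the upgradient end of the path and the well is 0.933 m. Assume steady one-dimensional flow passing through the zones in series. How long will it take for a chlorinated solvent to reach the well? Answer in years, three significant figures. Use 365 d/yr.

6.08 years

Steady 1-D flow in series ⇒ the Darcy flux q is identical in every zone and the zone head losses add (resistances L/K in series).
Σ(L/K) = 549/67.0 + 523/160 = 8.194 + 3.269 = 11.46 d
q = ΔH / Σ(L/K) = 0.933 / 11.46 = 0.08139 m/d (same in every zone)
Zone A: v = q/n = 0.08139/0.11 = 0.7399 m/d → t_A = 549/0.7399 = 741.9 d
Zone B: v = q/n = 0.08139/0.23 = 0.3539 m/d → t_B = 523/0.3539 = 1478 d
Total t = 741.9 + 1478 = 2220 d
   = 2220 / 365 = 6.08 yr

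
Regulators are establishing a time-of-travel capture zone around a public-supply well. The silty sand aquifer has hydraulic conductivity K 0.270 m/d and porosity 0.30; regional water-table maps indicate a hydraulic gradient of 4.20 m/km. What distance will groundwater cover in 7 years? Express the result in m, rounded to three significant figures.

Darcy flux q = K·i = 0.270 × 0.0042 = 0.001134 m/d
Seepage velocity v = q / n = 0.001134 / 0.30 = 0.003780 m/d
T = 7 yr × 365 = 2555 d
L = v × T = 0.003780 × 2555 = 9.658 m

9.66 m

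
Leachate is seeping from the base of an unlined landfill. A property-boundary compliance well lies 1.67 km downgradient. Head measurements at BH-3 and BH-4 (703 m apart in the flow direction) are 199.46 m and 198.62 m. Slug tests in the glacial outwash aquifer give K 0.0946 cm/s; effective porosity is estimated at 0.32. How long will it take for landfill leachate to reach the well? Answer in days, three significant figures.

Hydraulic gradient i = (199.46 − 198.62) / 703 = 0.84 / 703 = 0.001195
K = 0.0946 cm/s × 864 = 81.73 m/d
Specific discharge q = 81.73 × 0.001195 = 0.09766 m/d
v = Ki/n = 81.73·0.001195/0.32 = 0.3052 m/d
L = 1.67 km = 1670 m
t = L / v = 1670 / 0.3052 = 5472 d

5470 days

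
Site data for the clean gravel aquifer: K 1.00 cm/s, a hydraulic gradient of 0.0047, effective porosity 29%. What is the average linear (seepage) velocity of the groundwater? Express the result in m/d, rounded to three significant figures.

14.0 m/d

K = 1.00 cm/s × 864 = 864.0 m/d
Specific discharge q = 864.0 × 0.0047 = 4.061 m/d
v = Ki/n = 864.0·0.0047/0.29 = 14.00 m/d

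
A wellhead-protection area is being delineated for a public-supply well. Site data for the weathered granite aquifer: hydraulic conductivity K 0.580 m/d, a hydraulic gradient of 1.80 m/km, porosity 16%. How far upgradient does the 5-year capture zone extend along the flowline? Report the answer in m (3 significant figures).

Darcy flux q = K·i = 0.580 × 0.0018 = 0.001044 m/d
Seepage velocity v = q / n = 0.001044 / 0.16 = 0.006525 m/d
T = 5 yr × 365 = 1825 d
L = v × T = 0.006525 × 1825 = 11.91 m

11.9 m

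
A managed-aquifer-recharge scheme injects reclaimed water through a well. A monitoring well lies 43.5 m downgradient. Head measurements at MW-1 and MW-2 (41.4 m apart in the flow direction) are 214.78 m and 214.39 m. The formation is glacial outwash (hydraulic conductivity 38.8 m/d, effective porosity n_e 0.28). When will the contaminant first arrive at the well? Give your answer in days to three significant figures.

33.3 days

Hydraulic gradient i = (214.78 − 214.39) / 41.4 = 0.39 / 41.4 = 0.009420
Darcy flux q = K·i = 38.8 × 0.009420 = 0.3655 m/d
v = Ki/n = 38.8·0.009420/0.28 = 1.305 m/d
t = L / v = 43.5 / 1.305 = 33.32 d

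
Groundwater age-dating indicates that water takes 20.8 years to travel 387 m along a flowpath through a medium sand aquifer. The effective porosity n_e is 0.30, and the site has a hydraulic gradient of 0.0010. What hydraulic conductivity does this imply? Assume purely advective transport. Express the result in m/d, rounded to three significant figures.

15.3 m/d

t = 20.8 years = 7592 d
v = L / t = 387 / 7592 = 0.05097 m/d
K = v · n / i = 0.05097 × 0.30 / 0.0010 = 15.3 m/d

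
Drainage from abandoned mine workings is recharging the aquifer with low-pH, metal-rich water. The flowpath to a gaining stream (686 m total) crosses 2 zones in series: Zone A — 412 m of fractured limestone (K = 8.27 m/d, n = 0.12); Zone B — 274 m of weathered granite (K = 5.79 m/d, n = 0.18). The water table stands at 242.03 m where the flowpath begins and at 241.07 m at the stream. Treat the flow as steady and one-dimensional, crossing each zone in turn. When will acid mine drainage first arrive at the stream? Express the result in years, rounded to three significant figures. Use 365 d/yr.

27.4 years

Total head drop ΔH = 242.03 − 241.07 = 0.96 m
Steady 1-D flow in series ⇒ the Darcy flux q is identical in every zone and the zone head losses add (resistances L/K in series).
Σ(L/K) = 412/8.27 + 274/5.79 = 49.82 + 47.32 = 97.14 d
q = ΔH / Σ(L/K) = 0.96 / 97.14 = 0.009882 m/d (same in every zone)
Zone A: v = q/n = 0.009882/0.12 = 0.08235 m/d → t_A = 412/0.08235 = 5003 d
Zone B: v = q/n = 0.009882/0.18 = 0.05490 m/d → t_B = 274/0.05490 = 4991 d
Total t = 5003 + 4991 = 9993 d
   = 9993 / 365 = 27.4 yr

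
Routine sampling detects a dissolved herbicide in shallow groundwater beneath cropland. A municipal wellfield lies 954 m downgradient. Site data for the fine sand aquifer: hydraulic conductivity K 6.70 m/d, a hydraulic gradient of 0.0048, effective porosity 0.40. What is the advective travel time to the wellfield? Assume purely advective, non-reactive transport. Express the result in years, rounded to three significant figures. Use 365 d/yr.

32.5 years

Darcy flux q = K·i = 6.70 × 0.0048 = 0.03216 m/d
Average linear velocity = 0.03216 / 0.40 = 0.08040 m/d
t = L / v = 954 / 0.08040 = 11870 d
   = 11870 / 365 = 32.5 yr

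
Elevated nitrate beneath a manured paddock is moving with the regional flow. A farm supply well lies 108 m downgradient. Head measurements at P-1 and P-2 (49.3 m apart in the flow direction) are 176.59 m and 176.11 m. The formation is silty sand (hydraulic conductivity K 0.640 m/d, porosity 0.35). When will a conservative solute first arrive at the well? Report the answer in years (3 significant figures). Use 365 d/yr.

Hydraulic gradient i = (176.59 − 176.11) / 49.3 = 0.48 / 49.3 = 0.009736
q = Ki = 0.640 × 0.009736 = 0.006231 m/d
v_s = q/n_e = 0.006231/0.35 = 0.01780 m/d
t = L / v = 108 / 0.01780 = 6066 d
   = 6066 / 365 = 16.6 yr

16.6 years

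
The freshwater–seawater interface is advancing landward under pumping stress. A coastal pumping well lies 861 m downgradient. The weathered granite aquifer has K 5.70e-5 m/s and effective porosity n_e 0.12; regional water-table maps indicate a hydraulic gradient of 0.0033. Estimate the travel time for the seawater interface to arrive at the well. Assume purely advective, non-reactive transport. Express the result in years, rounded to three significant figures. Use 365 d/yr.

K = 5.70e-5 m/s × 86400 s/d = 4.925 m/d
Darcy flux q = K·i = 4.925 × 0.0033 = 0.01625 m/d
Seepage velocity v = q / n = 0.01625 / 0.12 = 0.1354 m/d
t = L / v = 861 / 0.1354 = 6357 d
   = 6357 / 365 = 17.4 yr

17.4 years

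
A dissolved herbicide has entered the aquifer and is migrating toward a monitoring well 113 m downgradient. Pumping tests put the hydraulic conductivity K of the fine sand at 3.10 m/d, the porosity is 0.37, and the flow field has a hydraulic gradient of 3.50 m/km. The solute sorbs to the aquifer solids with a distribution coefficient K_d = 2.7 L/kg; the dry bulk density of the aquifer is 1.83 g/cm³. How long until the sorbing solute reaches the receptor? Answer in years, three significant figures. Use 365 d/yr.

152 years

q = Ki = 3.10 × 0.0035 = 0.01085 m/d
v = Ki/n = 3.10·0.0035/0.37 = 0.02932 m/d
Retardation R = 1 + ρ_b·K_d/n = 1 + 1.83×2.7/0.37 = 14.35
Contaminant velocity v_c = v/R = 0.02932/14.35 = 0.002043 m/d
t = L/v_c = 113/0.002043 = 55310 d
   = 55310/365 = 152 yr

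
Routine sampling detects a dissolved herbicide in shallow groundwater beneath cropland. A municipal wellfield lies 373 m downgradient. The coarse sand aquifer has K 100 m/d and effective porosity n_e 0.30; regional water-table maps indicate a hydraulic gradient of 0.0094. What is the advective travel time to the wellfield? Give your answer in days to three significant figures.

Specific discharge q = 100 × 0.0094 = 0.9400 m/d
v = Ki/n = 100·0.0094/0.30 = 3.133 m/d
t = L / v = 373 / 3.133 = 119.0 d

119 days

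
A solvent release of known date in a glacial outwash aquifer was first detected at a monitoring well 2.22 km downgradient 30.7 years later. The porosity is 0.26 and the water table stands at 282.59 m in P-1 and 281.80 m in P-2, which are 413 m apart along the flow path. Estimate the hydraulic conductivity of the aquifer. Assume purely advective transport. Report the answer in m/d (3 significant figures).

Hydraulic gradient i = (282.59 − 281.80) / 413 = 0.79 / 413 = 0.001913
t = 30.7 years = 11210 d
L = 2.22 km = 2220 m
v = L / t = 2220 / 11210 = 0.1981 m/d
K = v · n / i = 0.1981 × 0.26 / 0.001913 = 26.9 m/d

26.9 m/d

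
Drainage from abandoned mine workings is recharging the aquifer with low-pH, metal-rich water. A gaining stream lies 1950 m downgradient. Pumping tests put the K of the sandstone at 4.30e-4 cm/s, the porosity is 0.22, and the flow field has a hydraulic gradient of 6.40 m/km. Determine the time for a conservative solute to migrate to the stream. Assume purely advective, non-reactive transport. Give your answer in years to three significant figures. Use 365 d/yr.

K = 4.30e-4 cm/s × 864 = 0.3715 m/d
q = Ki = 0.3715 × 0.0064 = 0.002378 m/d
v = Ki/n = 0.3715·0.0064/0.22 = 0.01081 m/d
t = L / v = 1950 / 0.01081 = 180400 d
   = 180400 / 365 = 494 yr

494 years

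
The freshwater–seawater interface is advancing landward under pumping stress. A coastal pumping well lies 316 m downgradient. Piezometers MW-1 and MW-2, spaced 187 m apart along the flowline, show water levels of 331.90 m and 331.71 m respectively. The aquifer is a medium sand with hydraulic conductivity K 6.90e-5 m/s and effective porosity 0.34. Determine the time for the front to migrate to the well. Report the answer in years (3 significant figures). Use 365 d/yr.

48.6 years

Hydraulic gradient i = (331.90 − 331.71) / 187 = 0.19 / 187 = 0.001016
K = 6.90e-5 m/s × 86400 s/d = 5.962 m/d
Specific discharge q = 5.962 × 0.001016 = 0.006057 m/d
Average linear velocity = 0.006057 / 0.34 = 0.01782 m/d
t = L / v = 316 / 0.01782 = 17740 d
   = 17740 / 365 = 48.6 yr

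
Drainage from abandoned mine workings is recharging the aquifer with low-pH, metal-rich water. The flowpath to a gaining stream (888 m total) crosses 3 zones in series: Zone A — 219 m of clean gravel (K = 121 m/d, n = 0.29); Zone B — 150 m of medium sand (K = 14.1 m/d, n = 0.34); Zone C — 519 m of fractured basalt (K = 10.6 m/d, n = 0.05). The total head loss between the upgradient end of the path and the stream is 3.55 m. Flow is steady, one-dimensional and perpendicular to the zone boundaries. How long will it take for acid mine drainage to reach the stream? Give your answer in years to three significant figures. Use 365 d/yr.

6.66 years

Steady 1-D flow in series ⇒ the Darcy flux q is identical in every zone and the zone head losses add (resistances L/K in series).
Σ(L/K) = 219/121 + 150/14.1 + 519/10.6 = 1.810 + 10.64 + 48.96 = 61.41 d
q = ΔH / Σ(L/K) = 3.55 / 61.41 = 0.05781 m/d (same in every zone)
Zone A: v = q/n = 0.05781/0.29 = 0.1993 m/d → t_A = 219/0.1993 = 1099 d
Zone B: v = q/n = 0.05781/0.34 = 0.1700 m/d → t_B = 150/0.1700 = 882.2 d
Zone C: v = q/n = 0.05781/0.05 = 1.156 m/d → t_C = 519/1.156 = 448.9 d
Total t = 1099 + 882.2 + 448.9 = 2430 d
   = 2430 / 365 = 6.66 yr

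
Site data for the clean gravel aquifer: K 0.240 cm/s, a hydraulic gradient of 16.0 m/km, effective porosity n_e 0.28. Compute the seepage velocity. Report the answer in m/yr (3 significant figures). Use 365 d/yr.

4320 m/yr

K = 0.240 cm/s × 864 = 207.4 m/d
q = Ki = 207.4 × 0.016 = 3.318 m/d
Seepage velocity v = q / n = 3.318 / 0.28 = 11.85 m/d
   = 11.85 × 365 = 4320 m/yr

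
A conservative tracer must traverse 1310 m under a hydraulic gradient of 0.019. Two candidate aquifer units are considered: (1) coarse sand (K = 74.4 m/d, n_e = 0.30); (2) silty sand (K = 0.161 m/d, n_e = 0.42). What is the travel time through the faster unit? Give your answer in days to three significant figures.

278 days

Unit 1 (coarse sand): v = 74.4×0.019/0.30 = 4.712 m/d, t = 1310/4.712 = 278.0 d
Unit 2 (silty sand): v = 0.161×0.019/0.42 = 0.007283 m/d, t = 1310/0.007283 = 179900 d
Faster unit: t = 278 d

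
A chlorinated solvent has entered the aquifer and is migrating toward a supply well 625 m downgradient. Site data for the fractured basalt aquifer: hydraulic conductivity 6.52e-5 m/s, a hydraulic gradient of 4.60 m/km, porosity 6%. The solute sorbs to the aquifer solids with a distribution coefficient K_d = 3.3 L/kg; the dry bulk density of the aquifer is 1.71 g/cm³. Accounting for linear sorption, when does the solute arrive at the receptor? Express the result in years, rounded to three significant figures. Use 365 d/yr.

K = 6.52e-5 m/s × 86400 s/d = 5.633 m/d
Specific discharge q = 5.633 × 0.0046 = 0.02591 m/d
Average linear velocity = 0.02591 / 0.06 = 0.4319 m/d
Retardation R = 1 + ρ_b·K_d/n = 1 + 1.71×3.3/0.06 = 95.05
Contaminant velocity v_c = v/R = 0.4319/95.05 = 0.004544 m/d
t = L/v_c = 625/0.004544 = 137600 d
   = 137600/365 = 377 yr

377 years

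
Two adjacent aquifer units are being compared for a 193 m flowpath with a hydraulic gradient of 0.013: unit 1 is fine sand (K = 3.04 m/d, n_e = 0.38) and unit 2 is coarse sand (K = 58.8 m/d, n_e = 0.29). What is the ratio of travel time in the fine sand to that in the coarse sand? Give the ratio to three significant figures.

Unit 1 (fine sand): v = 3.04×0.013/0.38 = 0.1040 m/d, t = 193/0.1040 = 1856 d
Unit 2 (coarse sand): v = 58.8×0.013/0.29 = 2.636 m/d, t = 193/2.636 = 73.22 d
t(fine sand) / t(coarse sand) = 1856/73.22 = 25.3

25.3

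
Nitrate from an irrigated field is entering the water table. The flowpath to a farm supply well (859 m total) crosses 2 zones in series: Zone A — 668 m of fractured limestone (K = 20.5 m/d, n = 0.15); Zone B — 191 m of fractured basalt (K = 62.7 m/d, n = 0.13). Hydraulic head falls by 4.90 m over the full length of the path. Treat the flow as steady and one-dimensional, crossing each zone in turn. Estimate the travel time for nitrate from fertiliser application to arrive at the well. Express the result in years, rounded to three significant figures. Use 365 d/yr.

2.49 years

Continuity: the same q passes through each zone, so ΔH = q·Σ(L_j/K_j) — the zones act as resistances in series.
Σ(L/K) = 668/20.5 + 191/62.7 = 32.59 + 3.046 = 35.63 d
q = ΔH / Σ(L/K) = 4.90 / 35.63 = 0.1375 m/d (same in every zone)
Zone A: v = q/n = 0.1375/0.15 = 0.9168 m/d → t_A = 668/0.9168 = 728.6 d
Zone B: v = q/n = 0.1375/0.13 = 1.058 m/d → t_B = 191/1.058 = 180.6 d
Total t = 728.6 + 180.6 = 909.2 d
   = 909.2 / 365 = 2.49 yr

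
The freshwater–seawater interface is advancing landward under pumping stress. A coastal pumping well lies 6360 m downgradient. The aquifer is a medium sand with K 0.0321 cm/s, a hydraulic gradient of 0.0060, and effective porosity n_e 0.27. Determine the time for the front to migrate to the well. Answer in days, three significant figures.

K = 0.0321 cm/s × 864 = 27.73 m/d
Darcy flux q = K·i = 27.73 × 0.0060 = 0.1664 m/d
Seepage velocity v = q / n = 0.1664 / 0.27 = 0.6163 m/d
t = L / v = 6360 / 0.6163 = 10320 d

10300 days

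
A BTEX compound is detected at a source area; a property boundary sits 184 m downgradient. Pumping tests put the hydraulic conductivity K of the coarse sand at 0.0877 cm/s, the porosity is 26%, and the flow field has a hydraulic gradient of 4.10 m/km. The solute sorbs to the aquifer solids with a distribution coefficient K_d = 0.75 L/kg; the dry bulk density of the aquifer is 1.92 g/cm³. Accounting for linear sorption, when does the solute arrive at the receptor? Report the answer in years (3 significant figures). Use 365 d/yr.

2.76 years

K = 0.0877 cm/s × 864 = 75.77 m/d
Specific discharge q = 75.77 × 0.0041 = 0.3107 m/d
Average linear velocity = 0.3107 / 0.26 = 1.195 m/d
Retardation R = 1 + ρ_b·K_d/n = 1 + 1.92×0.75/0.26 = 6.538
Contaminant velocity v_c = v/R = 1.195/6.538 = 0.1827 m/d
t = L/v_c = 184/0.1827 = 1007 d
   = 1007/365 = 2.76 yr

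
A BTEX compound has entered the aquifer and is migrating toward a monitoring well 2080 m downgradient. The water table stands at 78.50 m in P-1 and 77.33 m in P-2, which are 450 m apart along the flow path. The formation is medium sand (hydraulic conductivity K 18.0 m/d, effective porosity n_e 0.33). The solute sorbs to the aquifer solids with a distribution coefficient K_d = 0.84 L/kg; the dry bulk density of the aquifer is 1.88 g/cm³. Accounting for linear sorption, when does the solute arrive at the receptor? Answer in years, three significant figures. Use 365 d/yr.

232 years

Hydraulic gradient i = (78.50 − 77.33) / 450 = 1.17 / 450 = 0.002600
Darcy flux q = K·i = 18.0 × 0.002600 = 0.04680 m/d
Seepage velocity v = q / n = 0.04680 / 0.33 = 0.1418 m/d
Retardation R = 1 + ρ_b·K_d/n = 1 + 1.88×0.84/0.33 = 5.785
Contaminant velocity v_c = v/R = 0.1418/5.785 = 0.02451 m/d
t = L/v_c = 2080/0.02451 = 84850 d
   = 84850/365 = 232 yr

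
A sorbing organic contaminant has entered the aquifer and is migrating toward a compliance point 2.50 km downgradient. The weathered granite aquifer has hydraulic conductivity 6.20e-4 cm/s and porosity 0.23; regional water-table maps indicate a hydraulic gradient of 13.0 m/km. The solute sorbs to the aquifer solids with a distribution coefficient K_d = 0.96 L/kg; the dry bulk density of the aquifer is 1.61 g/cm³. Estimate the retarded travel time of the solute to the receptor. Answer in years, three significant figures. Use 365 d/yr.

1750 years

K = 6.20e-4 cm/s × 864 = 0.5357 m/d
q = Ki = 0.5357 × 0.013 = 0.006964 m/d
Seepage velocity v = q / n = 0.006964 / 0.23 = 0.03028 m/d
Retardation R = 1 + ρ_b·K_d/n = 1 + 1.61×0.96/0.23 = 7.720
Contaminant velocity v_c = v/R = 0.03028/7.720 = 0.003922 m/d
L = 2.50 km = 2500 m
t = L/v_c = 2500/0.003922 = 637400 d
   = 637400/365 = 1750 yr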